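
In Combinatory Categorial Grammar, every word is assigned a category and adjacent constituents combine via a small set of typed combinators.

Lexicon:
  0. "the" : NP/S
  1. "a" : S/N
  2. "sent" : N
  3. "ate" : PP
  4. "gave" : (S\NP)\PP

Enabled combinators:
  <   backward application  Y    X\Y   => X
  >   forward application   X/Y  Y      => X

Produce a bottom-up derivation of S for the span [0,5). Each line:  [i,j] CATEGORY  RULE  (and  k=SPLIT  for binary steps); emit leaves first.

[0,5] S   <
  [0,3] NP   >
    [0,1] "the" : NP/S
    [1,3] S   >
      [1,2] "a" : S/N
      [2,3] "sent" : N
  [3,5] S\NP   <
    [3,4] "ate" : PP
    [4,5] "gave" : (S\NP)\PP

[0,1] NP/S  lex  "the"
[1,2] S/N  lex  "a"
[2,3] N  lex  "sent"
[1,3] S  >  k=2
[0,3] NP  >  k=1
[3,4] PP  lex  "ate"
[4,5] (S\NP)\PP  lex  "gave"
[3,5] S\NP  <  k=4
[0,5] S  <  k=3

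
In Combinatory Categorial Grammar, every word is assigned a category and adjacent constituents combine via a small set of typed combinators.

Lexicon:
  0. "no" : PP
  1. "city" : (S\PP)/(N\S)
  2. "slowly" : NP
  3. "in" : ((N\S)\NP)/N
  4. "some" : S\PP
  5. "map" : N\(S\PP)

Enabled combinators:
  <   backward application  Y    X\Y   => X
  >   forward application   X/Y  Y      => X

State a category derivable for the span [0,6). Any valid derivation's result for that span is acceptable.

[0,6] S   <
  [0,1] "no" : PP
  [1,6] S\PP   >
    [1,2] "city" : (S\PP)/(N\S)
    [2,6] N\S   <
      [2,3] "slowly" : NP
      [3,6] (N\S)\NP   >
        [3,4] "in" : ((N\S)\NP)/N
        [4,6] N   <
          [4,5] "some" : S\PP
          [5,6] "map" : N\(S\PP)

S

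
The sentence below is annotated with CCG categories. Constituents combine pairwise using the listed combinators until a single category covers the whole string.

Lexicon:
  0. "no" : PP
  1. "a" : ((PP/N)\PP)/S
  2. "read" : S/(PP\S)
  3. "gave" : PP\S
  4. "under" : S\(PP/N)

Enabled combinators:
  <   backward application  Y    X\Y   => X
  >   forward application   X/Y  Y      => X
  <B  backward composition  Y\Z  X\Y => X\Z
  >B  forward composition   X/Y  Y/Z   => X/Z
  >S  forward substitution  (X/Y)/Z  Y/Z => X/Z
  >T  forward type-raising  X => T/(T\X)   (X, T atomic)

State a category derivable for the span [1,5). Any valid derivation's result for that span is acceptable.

[0,5] S   <
  [0,1] "no" : PP
  [1,5] S\PP   <B
    [1,4] (PP/N)\PP   >
      [1,2] "a" : ((PP/N)\PP)/S
      [2,4] S   >
        [2,3] "read" : S/(PP\S)
        [3,4] "gave" : PP\S
    [4,5] "under" : S\(PP/N)

S\PP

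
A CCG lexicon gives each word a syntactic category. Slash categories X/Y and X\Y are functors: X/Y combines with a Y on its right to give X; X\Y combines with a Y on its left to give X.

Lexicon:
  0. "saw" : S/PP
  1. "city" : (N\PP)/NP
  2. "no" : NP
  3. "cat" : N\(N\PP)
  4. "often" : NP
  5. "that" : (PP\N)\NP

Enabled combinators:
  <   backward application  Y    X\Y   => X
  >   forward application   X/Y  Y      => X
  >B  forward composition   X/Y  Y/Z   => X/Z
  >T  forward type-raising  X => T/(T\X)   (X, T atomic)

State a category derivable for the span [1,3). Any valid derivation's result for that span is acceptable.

N\PP

[0,6] S   >
  [0,1] "saw" : S/PP
  [1,6] PP   <
    [1,4] N   <
      [1,3] N\PP   >
        [1,2] "city" : (N\PP)/NP
        [2,3] "no" : NP
      [3,4] "cat" : N\(N\PP)
    [4,6] PP\N   <
      [4,5] "often" : NP
      [5,6] "that" : (PP\N)\NP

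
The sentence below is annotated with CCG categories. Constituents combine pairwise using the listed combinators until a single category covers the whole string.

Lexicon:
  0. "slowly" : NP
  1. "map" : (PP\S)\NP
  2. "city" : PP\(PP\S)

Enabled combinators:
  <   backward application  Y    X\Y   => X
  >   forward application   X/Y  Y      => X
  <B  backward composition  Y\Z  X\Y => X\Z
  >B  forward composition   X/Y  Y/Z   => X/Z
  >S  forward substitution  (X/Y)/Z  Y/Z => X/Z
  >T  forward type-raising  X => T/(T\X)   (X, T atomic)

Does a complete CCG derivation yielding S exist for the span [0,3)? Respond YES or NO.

NO

NP (PP\S)\NP PP\(PP\S)
CKY chart[0,3] = {N/(N\PP), NP/(NP\PP), PP, PP/(PP\PP), S/(S\PP)}; S ∉ chart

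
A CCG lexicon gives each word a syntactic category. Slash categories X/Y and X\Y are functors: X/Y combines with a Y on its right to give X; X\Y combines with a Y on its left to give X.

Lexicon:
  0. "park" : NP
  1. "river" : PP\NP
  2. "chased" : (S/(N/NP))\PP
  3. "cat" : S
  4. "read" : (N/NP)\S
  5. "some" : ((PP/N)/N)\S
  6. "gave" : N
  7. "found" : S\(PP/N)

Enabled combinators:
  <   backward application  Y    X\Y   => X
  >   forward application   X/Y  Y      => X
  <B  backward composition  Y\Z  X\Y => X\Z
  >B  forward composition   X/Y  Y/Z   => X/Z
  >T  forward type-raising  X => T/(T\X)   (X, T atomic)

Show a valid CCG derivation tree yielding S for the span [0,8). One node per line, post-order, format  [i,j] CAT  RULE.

[0,8] S   <
  [0,7] PP/N   >
    [0,6] (PP/N)/N   <
      [0,5] S   >
        [0,3] S/(N/NP)   <
          [0,2] PP   >
            [0,1] PP/(PP\NP)   >T
              [0,1] "park" : NP
            [1,2] "river" : PP\NP
          [2,3] "chased" : (S/(N/NP))\PP
        [3,5] N/NP   <
          [3,4] "cat" : S
          [4,5] "read" : (N/NP)\S
      [5,6] "some" : ((PP/N)/N)\S
    [6,7] "gave" : N
  [7,8] "found" : S\(PP/N)

[0,1] NP  lex  "park"
[0,1] PP/(PP\NP)  >T
[1,2] PP\NP  lex  "river"
[0,2] PP  >  k=1
[2,3] (S/(N/NP))\PP  lex  "chased"
[0,3] S/(N/NP)  <  k=2
[3,4] S  lex  "cat"
[4,5] (N/NP)\S  lex  "read"
[3,5] N/NP  <  k=4
[0,5] S  >  k=3
[5,6] ((PP/N)/N)\S  lex  "some"
[0,6] (PP/N)/N  <  k=5
[6,7] N  lex  "gave"
[0,7] PP/N  >  k=6
[7,8] S\(PP/N)  lex  "found"
[0,8] S  <  k=7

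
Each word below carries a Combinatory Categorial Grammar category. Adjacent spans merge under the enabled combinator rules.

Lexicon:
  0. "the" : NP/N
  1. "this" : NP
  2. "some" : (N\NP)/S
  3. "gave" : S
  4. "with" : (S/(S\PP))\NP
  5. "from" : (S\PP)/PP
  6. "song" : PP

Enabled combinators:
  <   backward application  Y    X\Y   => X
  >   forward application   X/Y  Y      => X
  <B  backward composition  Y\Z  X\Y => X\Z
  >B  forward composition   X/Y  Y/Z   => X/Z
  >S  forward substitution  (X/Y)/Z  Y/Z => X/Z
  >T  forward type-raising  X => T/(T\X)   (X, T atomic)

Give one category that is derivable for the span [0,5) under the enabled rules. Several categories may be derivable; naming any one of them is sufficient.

S/(S\PP)

[0,7] S   >
  [0,5] S/(S\PP)   <
    [0,4] NP   >
      [0,1] "the" : NP/N
      [1,4] N   <
        [1,2] "this" : NP
        [2,4] N\NP   >
          [2,3] "some" : (N\NP)/S
          [3,4] "gave" : S
    [4,5] "with" : (S/(S\PP))\NP
  [5,7] S\PP   >
    [5,6] "from" : (S\PP)/PP
    [6,7] "song" : PP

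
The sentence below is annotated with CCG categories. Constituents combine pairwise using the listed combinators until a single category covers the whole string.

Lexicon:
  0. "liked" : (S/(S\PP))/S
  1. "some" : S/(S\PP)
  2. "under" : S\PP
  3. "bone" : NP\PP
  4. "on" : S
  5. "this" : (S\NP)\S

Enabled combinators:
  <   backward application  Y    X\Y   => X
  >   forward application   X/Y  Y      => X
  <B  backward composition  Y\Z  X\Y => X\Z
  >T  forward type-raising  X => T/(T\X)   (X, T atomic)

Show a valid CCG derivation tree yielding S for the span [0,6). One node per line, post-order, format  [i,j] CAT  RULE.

[0,6] S   >
  [0,3] S/(S\PP)   >
    [0,1] "liked" : (S/(S\PP))/S
    [1,3] S   >
      [1,2] "some" : S/(S\PP)
      [2,3] "under" : S\PP
  [3,6] S\PP   <B
    [3,4] "bone" : NP\PP
    [4,6] S\NP   <
      [4,5] "on" : S
      [5,6] "this" : (S\NP)\S

[0,1] (S/(S\PP))/S  lex  "liked"
[1,2] S/(S\PP)  lex  "some"
[2,3] S\PP  lex  "under"
[1,3] S  >  k=2
[0,3] S/(S\PP)  >  k=1
[3,4] NP\PP  lex  "bone"
[4,5] S  lex  "on"
[5,6] (S\NP)\S  lex  "this"
[4,6] S\NP  <  k=5
[3,6] S\PP  <B  k=4
[0,6] S  >  k=3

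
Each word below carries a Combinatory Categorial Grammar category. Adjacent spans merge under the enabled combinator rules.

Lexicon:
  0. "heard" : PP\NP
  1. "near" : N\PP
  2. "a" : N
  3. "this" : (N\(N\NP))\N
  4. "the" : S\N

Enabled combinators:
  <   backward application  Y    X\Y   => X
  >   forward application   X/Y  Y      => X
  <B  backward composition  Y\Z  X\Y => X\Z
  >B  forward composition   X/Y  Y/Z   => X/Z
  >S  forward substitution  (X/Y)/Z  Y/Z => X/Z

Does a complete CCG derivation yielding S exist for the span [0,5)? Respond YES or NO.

YES

[0,5] S   <
  [0,4] N   <
    [0,2] N\NP   <B
      [0,1] "heard" : PP\NP
      [1,2] "near" : N\PP
    [2,4] N\(N\NP)   <
      [2,3] "a" : N
      [3,4] "this" : (N\(N\NP))\N
  [4,5] "the" : S\N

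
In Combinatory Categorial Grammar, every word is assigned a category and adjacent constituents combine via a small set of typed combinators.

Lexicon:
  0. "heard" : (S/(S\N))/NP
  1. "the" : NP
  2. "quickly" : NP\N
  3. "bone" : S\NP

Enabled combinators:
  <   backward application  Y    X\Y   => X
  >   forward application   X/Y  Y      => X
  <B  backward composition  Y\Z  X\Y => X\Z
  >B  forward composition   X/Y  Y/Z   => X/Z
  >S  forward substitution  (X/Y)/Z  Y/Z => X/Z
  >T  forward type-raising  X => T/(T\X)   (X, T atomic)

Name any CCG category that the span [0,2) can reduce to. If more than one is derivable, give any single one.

[0,4] S   >
  [0,2] S/(S\N)   >
    [0,1] "heard" : (S/(S\N))/NP
    [1,2] "the" : NP
  [2,4] S\N   <B
    [2,3] "quickly" : NP\N
    [3,4] "bone" : S\NP

S/(S\N)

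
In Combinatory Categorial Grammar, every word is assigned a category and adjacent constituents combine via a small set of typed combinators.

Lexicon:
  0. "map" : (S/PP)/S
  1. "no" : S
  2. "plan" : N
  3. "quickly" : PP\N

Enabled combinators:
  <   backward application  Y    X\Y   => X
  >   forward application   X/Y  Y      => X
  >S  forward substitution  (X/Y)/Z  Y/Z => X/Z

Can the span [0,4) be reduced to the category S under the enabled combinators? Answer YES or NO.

[0,4] S   >
  [0,2] S/PP   >
    [0,1] "map" : (S/PP)/S
    [1,2] "no" : S
  [2,4] PP   <
    [2,3] "plan" : N
    [3,4] "quickly" : PP\N

YES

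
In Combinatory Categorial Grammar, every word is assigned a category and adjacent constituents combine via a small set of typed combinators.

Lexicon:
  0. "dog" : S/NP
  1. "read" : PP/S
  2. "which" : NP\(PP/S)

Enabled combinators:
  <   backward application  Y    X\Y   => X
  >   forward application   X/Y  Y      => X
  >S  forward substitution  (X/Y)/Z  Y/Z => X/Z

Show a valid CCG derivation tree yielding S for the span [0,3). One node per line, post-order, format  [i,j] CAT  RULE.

[0,3] S   >
  [0,1] "dog" : S/NP
  [1,3] NP   <
    [1,2] "read" : PP/S
    [2,3] "which" : NP\(PP/S)

[0,1] S/NP  lex  "dog"
[1,2] PP/S  lex  "read"
[2,3] NP\(PP/S)  lex  "which"
[1,3] NP  <  k=2
[0,3] S  >  k=1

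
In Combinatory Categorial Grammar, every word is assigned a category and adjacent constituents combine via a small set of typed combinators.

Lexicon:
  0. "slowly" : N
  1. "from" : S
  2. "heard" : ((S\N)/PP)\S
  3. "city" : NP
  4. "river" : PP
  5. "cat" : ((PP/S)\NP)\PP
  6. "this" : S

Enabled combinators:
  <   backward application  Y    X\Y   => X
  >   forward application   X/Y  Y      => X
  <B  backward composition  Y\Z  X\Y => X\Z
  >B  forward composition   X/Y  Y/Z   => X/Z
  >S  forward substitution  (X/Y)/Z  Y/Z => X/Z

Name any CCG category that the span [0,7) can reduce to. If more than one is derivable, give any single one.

S

[0,7] S   <
  [0,1] "slowly" : N
  [1,7] S\N   >
    [1,3] (S\N)/PP   <
      [1,2] "from" : S
      [2,3] "heard" : ((S\N)/PP)\S
    [3,7] PP   >
      [3,6] PP/S   <
        [3,4] "city" : NP
        [4,6] (PP/S)\NP   <
          [4,5] "river" : PP
          [5,6] "cat" : ((PP/S)\NP)\PP
      [6,7] "this" : S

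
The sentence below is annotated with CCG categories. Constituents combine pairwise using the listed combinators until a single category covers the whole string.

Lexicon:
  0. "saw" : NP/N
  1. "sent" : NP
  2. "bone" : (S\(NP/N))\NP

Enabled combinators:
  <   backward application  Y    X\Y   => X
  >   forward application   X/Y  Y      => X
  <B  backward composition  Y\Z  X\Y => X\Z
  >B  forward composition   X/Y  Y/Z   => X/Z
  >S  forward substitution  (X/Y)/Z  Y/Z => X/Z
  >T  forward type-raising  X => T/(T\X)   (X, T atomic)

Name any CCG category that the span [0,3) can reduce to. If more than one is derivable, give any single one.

[0,3] S   <
  [0,1] "saw" : NP/N
  [1,3] S\(NP/N)   <
    [1,2] "sent" : NP
    [2,3] "bone" : (S\(NP/N))\NP

S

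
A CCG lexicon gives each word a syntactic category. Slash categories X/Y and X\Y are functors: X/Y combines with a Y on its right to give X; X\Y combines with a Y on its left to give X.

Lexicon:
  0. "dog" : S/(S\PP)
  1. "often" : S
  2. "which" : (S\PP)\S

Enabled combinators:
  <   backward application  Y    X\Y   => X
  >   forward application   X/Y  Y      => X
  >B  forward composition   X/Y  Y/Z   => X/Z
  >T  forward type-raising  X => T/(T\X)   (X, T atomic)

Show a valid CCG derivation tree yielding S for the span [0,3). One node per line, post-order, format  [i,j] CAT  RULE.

[0,1] S/(S\PP)  lex  "dog"
[1,2] S  lex  "often"
[2,3] (S\PP)\S  lex  "which"
[1,3] S\PP  <  k=2
[0,3] S  >  k=1

[0,3] S   >
  [0,1] "dog" : S/(S\PP)
  [1,3] S\PP   <
    [1,2] "often" : S
    [2,3] "which" : (S\PP)\S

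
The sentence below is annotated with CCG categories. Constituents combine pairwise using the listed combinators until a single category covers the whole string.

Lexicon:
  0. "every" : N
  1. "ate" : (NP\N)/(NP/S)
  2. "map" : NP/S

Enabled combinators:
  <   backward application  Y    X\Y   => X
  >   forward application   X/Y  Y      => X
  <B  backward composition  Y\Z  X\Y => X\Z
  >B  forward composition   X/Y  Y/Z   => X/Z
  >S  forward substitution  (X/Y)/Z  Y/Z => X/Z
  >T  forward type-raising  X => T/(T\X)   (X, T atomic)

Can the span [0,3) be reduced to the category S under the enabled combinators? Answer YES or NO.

NO

N (NP\N)/(NP/S) NP/S
CKY chart[0,3] = {N/(N\NP), NP, NP/(NP\NP), PP/(PP\NP), S/(S\NP)}; S ∉ chart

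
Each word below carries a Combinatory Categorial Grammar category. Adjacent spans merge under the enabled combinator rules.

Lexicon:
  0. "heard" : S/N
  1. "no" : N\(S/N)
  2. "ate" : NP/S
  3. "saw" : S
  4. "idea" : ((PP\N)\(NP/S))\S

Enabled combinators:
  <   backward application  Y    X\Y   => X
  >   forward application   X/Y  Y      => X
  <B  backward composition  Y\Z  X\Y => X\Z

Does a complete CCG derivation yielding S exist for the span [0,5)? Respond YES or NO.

S/N N\(S/N) NP/S S ((PP\N)\(NP/S))\S
CKY chart[0,5] = {PP}; S ∉ chart

NO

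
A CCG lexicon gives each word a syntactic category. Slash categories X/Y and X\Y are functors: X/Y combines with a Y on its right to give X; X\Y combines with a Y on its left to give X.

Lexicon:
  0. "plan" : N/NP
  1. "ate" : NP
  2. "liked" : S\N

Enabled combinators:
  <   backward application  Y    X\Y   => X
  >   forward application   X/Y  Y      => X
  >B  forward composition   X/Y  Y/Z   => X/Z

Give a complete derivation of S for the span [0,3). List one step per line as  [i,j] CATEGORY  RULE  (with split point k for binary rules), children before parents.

[0,1] N/NP  lex  "plan"
[1,2] NP  lex  "ate"
[0,2] N  >  k=1
[2,3] S\N  lex  "liked"
[0,3] S  <  k=2

[0,3] S   <
  [0,2] N   >
    [0,1] "plan" : N/NP
    [1,2] "ate" : NP
  [2,3] "liked" : S\N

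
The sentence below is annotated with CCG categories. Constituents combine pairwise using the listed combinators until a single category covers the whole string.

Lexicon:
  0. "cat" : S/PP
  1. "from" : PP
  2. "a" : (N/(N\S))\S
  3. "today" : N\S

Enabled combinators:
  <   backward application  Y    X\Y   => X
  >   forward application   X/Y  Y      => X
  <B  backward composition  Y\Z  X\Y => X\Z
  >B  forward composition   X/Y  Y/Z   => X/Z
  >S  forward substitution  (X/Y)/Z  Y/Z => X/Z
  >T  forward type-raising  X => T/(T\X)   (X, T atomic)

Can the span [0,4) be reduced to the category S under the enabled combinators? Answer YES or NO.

S/PP PP (N/(N\S))\S N\S
CKY chart[0,4] = {N, N/(N\N), NP/(NP\N), PP/(PP\N), S/(S\N)}; S ∉ chart

NO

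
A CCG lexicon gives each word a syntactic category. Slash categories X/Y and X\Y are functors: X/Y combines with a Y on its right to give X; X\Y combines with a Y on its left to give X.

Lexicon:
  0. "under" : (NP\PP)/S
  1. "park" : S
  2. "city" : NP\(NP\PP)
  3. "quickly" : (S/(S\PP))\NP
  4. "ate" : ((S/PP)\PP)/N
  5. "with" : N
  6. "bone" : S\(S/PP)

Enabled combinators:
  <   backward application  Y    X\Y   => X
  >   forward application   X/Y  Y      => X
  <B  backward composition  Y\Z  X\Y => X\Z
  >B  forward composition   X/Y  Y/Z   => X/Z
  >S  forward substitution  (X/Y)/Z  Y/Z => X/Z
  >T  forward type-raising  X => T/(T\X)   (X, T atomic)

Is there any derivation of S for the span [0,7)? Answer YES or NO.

[0,7] S   >
  [0,4] S/(S\PP)   <
    [0,3] NP   <
      [0,2] NP\PP   >
        [0,1] "under" : (NP\PP)/S
        [1,2] "park" : S
      [2,3] "city" : NP\(NP\PP)
    [3,4] "quickly" : (S/(S\PP))\NP
  [4,7] S\PP   <B
    [4,6] (S/PP)\PP   >
      [4,5] "ate" : ((S/PP)\PP)/N
      [5,6] "with" : N
    [6,7] "bone" : S\(S/PP)

YES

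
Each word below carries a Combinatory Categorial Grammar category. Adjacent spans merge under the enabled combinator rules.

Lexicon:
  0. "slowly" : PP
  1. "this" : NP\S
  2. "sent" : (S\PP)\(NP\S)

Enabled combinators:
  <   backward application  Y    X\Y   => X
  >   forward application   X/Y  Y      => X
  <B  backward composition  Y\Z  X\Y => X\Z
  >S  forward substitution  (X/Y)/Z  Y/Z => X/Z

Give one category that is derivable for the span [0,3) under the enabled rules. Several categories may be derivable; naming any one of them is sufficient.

[0,3] S   <
  [0,1] "slowly" : PP
  [1,3] S\PP   <
    [1,2] "this" : NP\S
    [2,3] "sent" : (S\PP)\(NP\S)

S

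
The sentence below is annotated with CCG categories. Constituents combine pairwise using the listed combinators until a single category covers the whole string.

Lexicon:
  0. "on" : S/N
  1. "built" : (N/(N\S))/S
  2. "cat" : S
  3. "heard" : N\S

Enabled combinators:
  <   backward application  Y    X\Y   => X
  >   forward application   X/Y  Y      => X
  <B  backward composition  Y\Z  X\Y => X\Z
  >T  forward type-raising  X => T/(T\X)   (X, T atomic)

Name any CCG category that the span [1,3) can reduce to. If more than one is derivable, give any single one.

[0,4] S   >
  [0,1] "on" : S/N
  [1,4] N   >
    [1,3] N/(N\S)   >
      [1,2] "built" : (N/(N\S))/S
      [2,3] "cat" : S
    [3,4] "heard" : N\S

N/(N\S)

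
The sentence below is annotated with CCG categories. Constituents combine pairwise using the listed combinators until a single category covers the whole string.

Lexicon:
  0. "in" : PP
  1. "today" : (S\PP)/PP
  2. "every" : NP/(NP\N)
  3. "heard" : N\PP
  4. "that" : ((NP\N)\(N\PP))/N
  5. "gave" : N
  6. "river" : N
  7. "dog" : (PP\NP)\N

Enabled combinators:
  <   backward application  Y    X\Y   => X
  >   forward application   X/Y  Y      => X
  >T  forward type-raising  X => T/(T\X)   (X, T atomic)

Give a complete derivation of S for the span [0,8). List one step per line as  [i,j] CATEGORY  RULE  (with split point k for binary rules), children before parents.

[0,8] S   >
  [0,1] S/(S\PP)   >T
    [0,1] "in" : PP
  [1,8] S\PP   >
    [1,2] "today" : (S\PP)/PP
    [2,8] PP   <
      [2,6] NP   >
        [2,3] "every" : NP/(NP\N)
        [3,6] NP\N   <
          [3,4] "heard" : N\PP
          [4,6] (NP\N)\(N\PP)   >
            [4,5] "that" : ((NP\N)\(N\PP))/N
            [5,6] "gave" : N
      [6,8] PP\NP   <
        [6,7] "river" : N
        [7,8] "dog" : (PP\NP)\N

[0,1] PP  lex  "in"
[0,1] S/(S\PP)  >T
[1,2] (S\PP)/PP  lex  "today"
[2,3] NP/(NP\N)  lex  "every"
[3,4] N\PP  lex  "heard"
[4,5] ((NP\N)\(N\PP))/N  lex  "that"
[5,6] N  lex  "gave"
[4,6] (NP\N)\(N\PP)  >  k=5
[3,6] NP\N  <  k=4
[2,6] NP  >  k=3
[6,7] N  lex  "river"
[7,8] (PP\NP)\N  lex  "dog"
[6,8] PP\NP  <  k=7
[2,8] PP  <  k=6
[1,8] S\PP  >  k=2
[0,8] S  >  k=1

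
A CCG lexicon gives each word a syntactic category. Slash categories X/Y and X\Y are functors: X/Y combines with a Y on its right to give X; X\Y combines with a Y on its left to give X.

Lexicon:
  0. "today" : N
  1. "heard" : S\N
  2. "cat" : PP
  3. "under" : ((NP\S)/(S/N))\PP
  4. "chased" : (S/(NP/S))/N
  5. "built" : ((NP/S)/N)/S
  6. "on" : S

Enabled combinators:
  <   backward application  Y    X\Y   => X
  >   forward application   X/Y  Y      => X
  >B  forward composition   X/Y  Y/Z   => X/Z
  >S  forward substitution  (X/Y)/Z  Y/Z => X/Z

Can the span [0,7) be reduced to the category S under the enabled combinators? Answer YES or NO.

NO

N S\N PP ((NP\S)/(S/N))\PP (S/(NP/S))/N ((NP/S)/N)/S S
CKY chart[0,7] = {NP}; S ∉ chart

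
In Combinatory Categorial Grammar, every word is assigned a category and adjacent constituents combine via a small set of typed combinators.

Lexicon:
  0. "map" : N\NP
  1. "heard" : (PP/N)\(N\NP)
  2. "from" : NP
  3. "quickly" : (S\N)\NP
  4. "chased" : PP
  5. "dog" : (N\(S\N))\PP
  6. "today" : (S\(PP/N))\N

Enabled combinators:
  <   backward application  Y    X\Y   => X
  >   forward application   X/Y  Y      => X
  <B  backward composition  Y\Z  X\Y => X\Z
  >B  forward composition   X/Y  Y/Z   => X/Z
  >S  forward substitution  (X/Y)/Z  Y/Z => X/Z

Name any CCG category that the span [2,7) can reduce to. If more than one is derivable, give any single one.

S\(PP/N)

[0,7] S   <
  [0,2] PP/N   <
    [0,1] "map" : N\NP
    [1,2] "heard" : (PP/N)\(N\NP)
  [2,7] S\(PP/N)   <
    [2,6] N   <
      [2,4] S\N   <
        [2,3] "from" : NP
        [3,4] "quickly" : (S\N)\NP
      [4,6] N\(S\N)   <
        [4,5] "chased" : PP
        [5,6] "dog" : (N\(S\N))\PP
    [6,7] "today" : (S\(PP/N))\N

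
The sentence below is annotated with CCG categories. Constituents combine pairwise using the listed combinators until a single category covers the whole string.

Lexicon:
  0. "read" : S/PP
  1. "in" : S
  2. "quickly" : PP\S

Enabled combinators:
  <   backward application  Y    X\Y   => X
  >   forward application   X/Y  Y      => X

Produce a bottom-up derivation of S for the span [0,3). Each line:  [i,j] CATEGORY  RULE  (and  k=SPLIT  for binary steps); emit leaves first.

[0,3] S   >
  [0,1] "read" : S/PP
  [1,3] PP   <
    [1,2] "in" : S
    [2,3] "quickly" : PP\S

[0,1] S/PP  lex  "read"
[1,2] S  lex  "in"
[2,3] PP\S  lex  "quickly"
[1,3] PP  <  k=2
[0,3] S  >  k=1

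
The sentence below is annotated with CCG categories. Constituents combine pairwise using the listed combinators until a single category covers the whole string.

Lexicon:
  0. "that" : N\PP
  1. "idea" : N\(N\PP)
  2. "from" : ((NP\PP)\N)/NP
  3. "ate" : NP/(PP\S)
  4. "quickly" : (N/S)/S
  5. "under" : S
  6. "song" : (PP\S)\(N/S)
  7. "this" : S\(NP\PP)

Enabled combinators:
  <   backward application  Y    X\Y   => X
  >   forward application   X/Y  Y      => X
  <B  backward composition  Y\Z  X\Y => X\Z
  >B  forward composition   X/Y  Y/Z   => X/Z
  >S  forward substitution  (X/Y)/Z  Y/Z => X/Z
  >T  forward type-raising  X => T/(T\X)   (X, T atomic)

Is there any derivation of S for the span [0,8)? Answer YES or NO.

[0,8] S   <
  [0,2] N   <
    [0,1] "that" : N\PP
    [1,2] "idea" : N\(N\PP)
  [2,8] S\N   <B
    [2,7] (NP\PP)\N   >
      [2,3] "from" : ((NP\PP)\N)/NP
      [3,7] NP   >
        [3,4] "ate" : NP/(PP\S)
        [4,7] PP\S   <
          [4,6] N/S   >
            [4,5] "quickly" : (N/S)/S
            [5,6] "under" : S
          [6,7] "song" : (PP\S)\(N/S)
    [7,8] "this" : S\(NP\PP)

YES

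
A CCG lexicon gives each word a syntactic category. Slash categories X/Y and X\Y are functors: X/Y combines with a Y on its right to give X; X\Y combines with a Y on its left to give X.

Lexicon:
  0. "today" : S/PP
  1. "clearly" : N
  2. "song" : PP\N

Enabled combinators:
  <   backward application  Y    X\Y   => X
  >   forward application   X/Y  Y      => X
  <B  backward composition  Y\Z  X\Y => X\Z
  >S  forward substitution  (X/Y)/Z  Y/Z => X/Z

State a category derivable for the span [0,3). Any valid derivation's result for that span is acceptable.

[0,3] S   >
  [0,1] "today" : S/PP
  [1,3] PP   <
    [1,2] "clearly" : N
    [2,3] "song" : PP\N

S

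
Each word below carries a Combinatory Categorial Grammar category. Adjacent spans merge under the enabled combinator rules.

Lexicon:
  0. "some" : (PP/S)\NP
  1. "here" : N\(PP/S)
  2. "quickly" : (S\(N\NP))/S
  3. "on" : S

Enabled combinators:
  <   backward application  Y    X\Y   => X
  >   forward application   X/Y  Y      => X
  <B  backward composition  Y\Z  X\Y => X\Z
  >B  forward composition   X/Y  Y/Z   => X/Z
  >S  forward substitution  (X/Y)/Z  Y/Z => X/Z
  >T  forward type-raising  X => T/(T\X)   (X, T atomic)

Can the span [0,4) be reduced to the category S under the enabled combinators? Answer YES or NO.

[0,4] S   <
  [0,2] N\NP   <B
    [0,1] "some" : (PP/S)\NP
    [1,2] "here" : N\(PP/S)
  [2,4] S\(N\NP)   >
    [2,3] "quickly" : (S\(N\NP))/S
    [3,4] "on" : S

YES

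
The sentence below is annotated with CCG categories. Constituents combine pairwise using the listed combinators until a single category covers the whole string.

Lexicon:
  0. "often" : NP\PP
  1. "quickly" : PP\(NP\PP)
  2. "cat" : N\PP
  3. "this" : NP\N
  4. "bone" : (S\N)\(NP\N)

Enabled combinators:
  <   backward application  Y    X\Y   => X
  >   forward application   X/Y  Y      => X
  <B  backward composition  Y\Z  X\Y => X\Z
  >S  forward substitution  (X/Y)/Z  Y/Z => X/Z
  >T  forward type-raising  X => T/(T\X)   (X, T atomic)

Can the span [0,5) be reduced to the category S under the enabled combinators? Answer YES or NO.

[0,5] S   <
  [0,2] PP   <
    [0,1] "often" : NP\PP
    [1,2] "quickly" : PP\(NP\PP)
  [2,5] S\PP   <B
    [2,3] "cat" : N\PP
    [3,5] S\N   <
      [3,4] "this" : NP\N
      [4,5] "bone" : (S\N)\(NP\N)

YES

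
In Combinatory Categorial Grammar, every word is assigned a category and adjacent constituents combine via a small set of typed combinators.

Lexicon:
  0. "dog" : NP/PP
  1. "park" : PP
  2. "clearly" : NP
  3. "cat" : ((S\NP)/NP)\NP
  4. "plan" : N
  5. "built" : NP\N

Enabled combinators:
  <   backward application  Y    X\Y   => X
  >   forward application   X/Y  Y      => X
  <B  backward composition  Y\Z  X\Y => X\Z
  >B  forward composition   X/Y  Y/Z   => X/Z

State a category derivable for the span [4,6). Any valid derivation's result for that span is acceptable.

[0,6] S   <
  [0,2] NP   >
    [0,1] "dog" : NP/PP
    [1,2] "park" : PP
  [2,6] S\NP   >
    [2,4] (S\NP)/NP   <
      [2,3] "clearly" : NP
      [3,4] "cat" : ((S\NP)/NP)\NP
    [4,6] NP   <
      [4,5] "plan" : N
      [5,6] "built" : NP\N

NP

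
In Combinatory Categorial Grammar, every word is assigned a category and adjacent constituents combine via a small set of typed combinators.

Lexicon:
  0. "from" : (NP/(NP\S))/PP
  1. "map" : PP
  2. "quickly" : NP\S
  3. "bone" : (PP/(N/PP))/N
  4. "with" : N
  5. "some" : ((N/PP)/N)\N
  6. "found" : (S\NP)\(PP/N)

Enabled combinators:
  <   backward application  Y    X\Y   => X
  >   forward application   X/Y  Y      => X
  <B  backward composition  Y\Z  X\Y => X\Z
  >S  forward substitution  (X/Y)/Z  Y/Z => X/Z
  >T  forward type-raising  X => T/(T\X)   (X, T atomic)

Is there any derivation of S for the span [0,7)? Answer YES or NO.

[0,7] S   <
  [0,3] NP   >
    [0,2] NP/(NP\S)   >
      [0,1] "from" : (NP/(NP\S))/PP
      [1,2] "map" : PP
    [2,3] "quickly" : NP\S
  [3,7] S\NP   <
    [3,6] PP/N   >S
      [3,4] "bone" : (PP/(N/PP))/N
      [4,6] (N/PP)/N   <
        [4,5] "with" : N
        [5,6] "some" : ((N/PP)/N)\N
    [6,7] "found" : (S\NP)\(PP/N)

YES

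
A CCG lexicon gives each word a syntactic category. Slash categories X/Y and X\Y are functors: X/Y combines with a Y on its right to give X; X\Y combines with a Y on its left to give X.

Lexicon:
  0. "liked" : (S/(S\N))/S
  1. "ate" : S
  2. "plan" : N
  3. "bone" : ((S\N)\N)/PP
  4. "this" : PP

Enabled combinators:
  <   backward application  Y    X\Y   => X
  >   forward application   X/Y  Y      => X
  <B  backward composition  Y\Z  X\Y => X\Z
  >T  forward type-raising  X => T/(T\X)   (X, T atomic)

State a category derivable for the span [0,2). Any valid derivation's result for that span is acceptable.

S/(S\N)

[0,5] S   >
  [0,2] S/(S\N)   >
    [0,1] "liked" : (S/(S\N))/S
    [1,2] "ate" : S
  [2,5] S\N   <
    [2,3] "plan" : N
    [3,5] (S\N)\N   >
      [3,4] "bone" : ((S\N)\N)/PP
      [4,5] "this" : PP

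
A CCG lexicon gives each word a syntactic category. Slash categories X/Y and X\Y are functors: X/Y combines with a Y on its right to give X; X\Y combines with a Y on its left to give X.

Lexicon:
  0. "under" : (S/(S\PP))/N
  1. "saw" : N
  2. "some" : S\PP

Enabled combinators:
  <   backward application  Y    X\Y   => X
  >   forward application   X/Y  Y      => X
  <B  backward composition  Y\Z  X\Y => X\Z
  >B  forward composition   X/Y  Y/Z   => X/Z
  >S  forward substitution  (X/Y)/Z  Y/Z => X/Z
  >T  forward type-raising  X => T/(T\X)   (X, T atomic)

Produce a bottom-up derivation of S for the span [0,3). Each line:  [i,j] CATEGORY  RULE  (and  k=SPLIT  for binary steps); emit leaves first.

[0,1] (S/(S\PP))/N  lex  "under"
[1,2] N  lex  "saw"
[0,2] S/(S\PP)  >  k=1
[2,3] S\PP  lex  "some"
[0,3] S  >  k=2

[0,3] S   >
  [0,2] S/(S\PP)   >
    [0,1] "under" : (S/(S\PP))/N
    [1,2] "saw" : N
  [2,3] "some" : S\PP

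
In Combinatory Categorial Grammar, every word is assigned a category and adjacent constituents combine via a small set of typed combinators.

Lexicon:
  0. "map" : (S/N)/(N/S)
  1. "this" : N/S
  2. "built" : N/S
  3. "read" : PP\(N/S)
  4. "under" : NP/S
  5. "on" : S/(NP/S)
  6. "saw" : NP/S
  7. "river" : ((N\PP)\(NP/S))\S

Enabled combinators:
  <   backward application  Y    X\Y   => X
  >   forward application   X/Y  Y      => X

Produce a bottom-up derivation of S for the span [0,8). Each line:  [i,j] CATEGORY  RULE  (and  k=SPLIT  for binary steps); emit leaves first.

[0,8] S   >
  [0,2] S/N   >
    [0,1] "map" : (S/N)/(N/S)
    [1,2] "this" : N/S
  [2,8] N   <
    [2,4] PP   <
      [2,3] "built" : N/S
      [3,4] "read" : PP\(N/S)
    [4,8] N\PP   <
      [4,5] "under" : NP/S
      [5,8] (N\PP)\(NP/S)   <
        [5,7] S   >
          [5,6] "on" : S/(NP/S)
          [6,7] "saw" : NP/S
        [7,8] "river" : ((N\PP)\(NP/S))\S

[0,1] (S/N)/(N/S)  lex  "map"
[1,2] N/S  lex  "this"
[0,2] S/N  >  k=1
[2,3] N/S  lex  "built"
[3,4] PP\(N/S)  lex  "read"
[2,4] PP  <  k=3
[4,5] NP/S  lex  "under"
[5,6] S/(NP/S)  lex  "on"
[6,7] NP/S  lex  "saw"
[5,7] S  >  k=6
[7,8] ((N\PP)\(NP/S))\S  lex  "river"
[5,8] (N\PP)\(NP/S)  <  k=7
[4,8] N\PP  <  k=5
[2,8] N  <  k=4
[0,8] S  >  k=2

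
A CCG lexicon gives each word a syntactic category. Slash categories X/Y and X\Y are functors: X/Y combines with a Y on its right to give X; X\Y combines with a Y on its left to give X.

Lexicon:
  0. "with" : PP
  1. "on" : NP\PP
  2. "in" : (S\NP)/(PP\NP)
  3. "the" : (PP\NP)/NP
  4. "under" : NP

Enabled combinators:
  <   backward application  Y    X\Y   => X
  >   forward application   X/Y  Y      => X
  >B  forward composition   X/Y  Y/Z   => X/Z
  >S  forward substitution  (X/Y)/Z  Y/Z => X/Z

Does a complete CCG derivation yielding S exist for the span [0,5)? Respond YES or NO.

[0,5] S   <
  [0,2] NP   <
    [0,1] "with" : PP
    [1,2] "on" : NP\PP
  [2,5] S\NP   >
    [2,3] "in" : (S\NP)/(PP\NP)
    [3,5] PP\NP   >
      [3,4] "the" : (PP\NP)/NP
      [4,5] "under" : NP

YES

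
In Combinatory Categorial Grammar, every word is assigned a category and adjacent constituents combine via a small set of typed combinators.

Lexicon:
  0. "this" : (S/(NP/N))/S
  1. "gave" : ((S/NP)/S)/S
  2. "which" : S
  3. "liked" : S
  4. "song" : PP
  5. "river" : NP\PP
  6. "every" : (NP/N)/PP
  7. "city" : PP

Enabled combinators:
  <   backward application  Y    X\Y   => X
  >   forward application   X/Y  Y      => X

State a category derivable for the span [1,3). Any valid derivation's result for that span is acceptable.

(S/NP)/S

[0,8] S   >
  [0,6] S/(NP/N)   >
    [0,1] "this" : (S/(NP/N))/S
    [1,6] S   >
      [1,4] S/NP   >
        [1,3] (S/NP)/S   >
          [1,2] "gave" : ((S/NP)/S)/S
          [2,3] "which" : S
        [3,4] "liked" : S
      [4,6] NP   <
        [4,5] "song" : PP
        [5,6] "river" : NP\PP
  [6,8] NP/N   >
    [6,7] "every" : (NP/N)/PP
    [7,8] "city" : PP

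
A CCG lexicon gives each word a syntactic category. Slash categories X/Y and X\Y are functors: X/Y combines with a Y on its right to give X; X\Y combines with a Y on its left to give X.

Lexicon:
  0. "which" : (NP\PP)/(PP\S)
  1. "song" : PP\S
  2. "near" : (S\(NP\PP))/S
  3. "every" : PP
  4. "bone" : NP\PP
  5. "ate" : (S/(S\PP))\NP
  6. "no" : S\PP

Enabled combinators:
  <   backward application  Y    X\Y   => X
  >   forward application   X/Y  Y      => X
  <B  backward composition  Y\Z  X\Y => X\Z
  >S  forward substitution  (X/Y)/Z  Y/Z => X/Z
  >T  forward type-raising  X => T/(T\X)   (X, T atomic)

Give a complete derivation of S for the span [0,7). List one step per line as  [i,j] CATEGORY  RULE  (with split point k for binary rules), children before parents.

[0,1] (NP\PP)/(PP\S)  lex  "which"
[1,2] PP\S  lex  "song"
[0,2] NP\PP  >  k=1
[2,3] (S\(NP\PP))/S  lex  "near"
[3,4] PP  lex  "every"
[4,5] NP\PP  lex  "bone"
[3,5] NP  <  k=4
[5,6] (S/(S\PP))\NP  lex  "ate"
[3,6] S/(S\PP)  <  k=5
[6,7] S\PP  lex  "no"
[3,7] S  >  k=6
[2,7] S\(NP\PP)  >  k=3
[0,7] S  <  k=2

[0,7] S   <
  [0,2] NP\PP   >
    [0,1] "which" : (NP\PP)/(PP\S)
    [1,2] "song" : PP\S
  [2,7] S\(NP\PP)   >
    [2,3] "near" : (S\(NP\PP))/S
    [3,7] S   >
      [3,6] S/(S\PP)   <
        [3,5] NP   <
          [3,4] "every" : PP
          [4,5] "bone" : NP\PP
        [5,6] "ate" : (S/(S\PP))\NP
      [6,7] "no" : S\PP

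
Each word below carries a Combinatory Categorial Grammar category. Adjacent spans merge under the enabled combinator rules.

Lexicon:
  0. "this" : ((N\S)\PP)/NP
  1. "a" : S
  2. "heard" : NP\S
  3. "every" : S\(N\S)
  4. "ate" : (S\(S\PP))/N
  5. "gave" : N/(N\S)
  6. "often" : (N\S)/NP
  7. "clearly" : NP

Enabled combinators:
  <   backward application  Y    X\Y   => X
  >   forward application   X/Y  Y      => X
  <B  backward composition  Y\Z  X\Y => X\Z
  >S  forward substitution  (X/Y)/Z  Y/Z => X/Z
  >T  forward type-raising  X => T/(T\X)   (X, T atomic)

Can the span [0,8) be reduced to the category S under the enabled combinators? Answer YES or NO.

[0,8] S   <
  [0,4] S\PP   <B
    [0,3] (N\S)\PP   >
      [0,1] "this" : ((N\S)\PP)/NP
      [1,3] NP   >
        [1,2] NP/(NP\S)   >T
          [1,2] "a" : S
        [2,3] "heard" : NP\S
    [3,4] "every" : S\(N\S)
  [4,8] S\(S\PP)   >
    [4,5] "ate" : (S\(S\PP))/N
    [5,8] N   >
      [5,6] "gave" : N/(N\S)
      [6,8] N\S   >
        [6,7] "often" : (N\S)/NP
        [7,8] "clearly" : NP

YES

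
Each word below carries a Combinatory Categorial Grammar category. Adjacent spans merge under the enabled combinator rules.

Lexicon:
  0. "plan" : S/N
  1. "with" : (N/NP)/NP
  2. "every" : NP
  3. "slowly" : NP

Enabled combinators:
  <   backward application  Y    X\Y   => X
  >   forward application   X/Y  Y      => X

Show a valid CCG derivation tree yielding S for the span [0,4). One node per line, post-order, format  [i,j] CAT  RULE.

[0,1] S/N  lex  "plan"
[1,2] (N/NP)/NP  lex  "with"
[2,3] NP  lex  "every"
[1,3] N/NP  >  k=2
[3,4] NP  lex  "slowly"
[1,4] N  >  k=3
[0,4] S  >  k=1

[0,4] S   >
  [0,1] "plan" : S/N
  [1,4] N   >
    [1,3] N/NP   >
      [1,2] "with" : (N/NP)/NP
      [2,3] "every" : NP
    [3,4] "slowly" : NP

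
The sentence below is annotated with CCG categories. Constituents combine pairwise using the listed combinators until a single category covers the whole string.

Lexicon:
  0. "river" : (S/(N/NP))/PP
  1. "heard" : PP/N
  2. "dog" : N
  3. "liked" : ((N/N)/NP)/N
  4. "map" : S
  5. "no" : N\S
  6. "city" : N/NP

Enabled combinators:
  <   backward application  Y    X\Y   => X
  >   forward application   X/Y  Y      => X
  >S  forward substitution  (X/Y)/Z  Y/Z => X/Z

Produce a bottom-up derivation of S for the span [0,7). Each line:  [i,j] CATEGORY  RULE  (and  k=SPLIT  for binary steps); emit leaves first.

[0,1] (S/(N/NP))/PP  lex  "river"
[1,2] PP/N  lex  "heard"
[2,3] N  lex  "dog"
[1,3] PP  >  k=2
[0,3] S/(N/NP)  >  k=1
[3,4] ((N/N)/NP)/N  lex  "liked"
[4,5] S  lex  "map"
[5,6] N\S  lex  "no"
[4,6] N  <  k=5
[3,6] (N/N)/NP  >  k=4
[6,7] N/NP  lex  "city"
[3,7] N/NP  >S  k=6
[0,7] S  >  k=3

[0,7] S   >
  [0,3] S/(N/NP)   >
    [0,1] "river" : (S/(N/NP))/PP
    [1,3] PP   >
      [1,2] "heard" : PP/N
      [2,3] "dog" : N
  [3,7] N/NP   >S
    [3,6] (N/N)/NP   >
      [3,4] "liked" : ((N/N)/NP)/N
      [4,6] N   <
        [4,5] "map" : S
        [5,6] "no" : N\S
    [6,7] "city" : N/NP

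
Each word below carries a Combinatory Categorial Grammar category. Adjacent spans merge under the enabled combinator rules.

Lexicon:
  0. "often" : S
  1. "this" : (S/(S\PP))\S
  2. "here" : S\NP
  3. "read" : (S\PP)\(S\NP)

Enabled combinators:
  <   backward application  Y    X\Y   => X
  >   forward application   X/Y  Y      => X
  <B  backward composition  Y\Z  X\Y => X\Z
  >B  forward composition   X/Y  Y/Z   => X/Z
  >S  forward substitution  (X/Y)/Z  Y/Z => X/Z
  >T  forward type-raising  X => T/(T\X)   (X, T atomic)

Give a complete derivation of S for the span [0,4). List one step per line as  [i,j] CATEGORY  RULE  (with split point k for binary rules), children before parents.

[0,1] S  lex  "often"
[1,2] (S/(S\PP))\S  lex  "this"
[0,2] S/(S\PP)  <  k=1
[2,3] S\NP  lex  "here"
[3,4] (S\PP)\(S\NP)  lex  "read"
[2,4] S\PP  <  k=3
[0,4] S  >  k=2

[0,4] S   >
  [0,2] S/(S\PP)   <
    [0,1] "often" : S
    [1,2] "this" : (S/(S\PP))\S
  [2,4] S\PP   <
    [2,3] "here" : S\NP
    [3,4] "read" : (S\PP)\(S\NP)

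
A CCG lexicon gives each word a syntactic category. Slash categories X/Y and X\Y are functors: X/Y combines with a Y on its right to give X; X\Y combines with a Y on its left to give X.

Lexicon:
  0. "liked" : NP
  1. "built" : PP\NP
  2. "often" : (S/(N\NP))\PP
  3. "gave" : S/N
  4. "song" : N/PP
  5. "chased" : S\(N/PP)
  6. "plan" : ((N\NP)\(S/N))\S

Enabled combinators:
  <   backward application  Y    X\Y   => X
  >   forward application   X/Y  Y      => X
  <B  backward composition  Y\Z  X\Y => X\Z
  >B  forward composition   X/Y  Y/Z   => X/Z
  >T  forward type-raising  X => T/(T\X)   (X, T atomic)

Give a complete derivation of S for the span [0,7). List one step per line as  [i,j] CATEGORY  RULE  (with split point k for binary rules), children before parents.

[0,1] NP  lex  "liked"
[0,1] PP/(PP\NP)  >T
[1,2] PP\NP  lex  "built"
[0,2] PP  >  k=1
[2,3] (S/(N\NP))\PP  lex  "often"
[0,3] S/(N\NP)  <  k=2
[3,4] S/N  lex  "gave"
[4,5] N/PP  lex  "song"
[5,6] S\(N/PP)  lex  "chased"
[4,6] S  <  k=5
[6,7] ((N\NP)\(S/N))\S  lex  "plan"
[4,7] (N\NP)\(S/N)  <  k=6
[3,7] N\NP  <  k=4
[0,7] S  >  k=3

[0,7] S   >
  [0,3] S/(N\NP)   <
    [0,2] PP   >
      [0,1] PP/(PP\NP)   >T
        [0,1] "liked" : NP
      [1,2] "built" : PP\NP
    [2,3] "often" : (S/(N\NP))\PP
  [3,7] N\NP   <
    [3,4] "gave" : S/N
    [4,7] (N\NP)\(S/N)   <
      [4,6] S   <
        [4,5] "song" : N/PP
        [5,6] "chased" : S\(N/PP)
      [6,7] "plan" : ((N\NP)\(S/N))\S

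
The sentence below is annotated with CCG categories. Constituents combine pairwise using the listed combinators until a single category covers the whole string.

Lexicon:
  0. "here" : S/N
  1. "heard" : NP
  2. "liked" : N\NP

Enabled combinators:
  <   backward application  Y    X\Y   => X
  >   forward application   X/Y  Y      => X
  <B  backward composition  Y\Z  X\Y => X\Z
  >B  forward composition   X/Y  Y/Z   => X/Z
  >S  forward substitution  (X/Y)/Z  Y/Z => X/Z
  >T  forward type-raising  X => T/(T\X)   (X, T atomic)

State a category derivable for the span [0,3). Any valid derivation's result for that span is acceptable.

S

[0,3] S   >
  [0,1] "here" : S/N
  [1,3] N   >
    [1,2] N/(N\NP)   >T
      [1,2] "heard" : NP
    [2,3] "liked" : N\NP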